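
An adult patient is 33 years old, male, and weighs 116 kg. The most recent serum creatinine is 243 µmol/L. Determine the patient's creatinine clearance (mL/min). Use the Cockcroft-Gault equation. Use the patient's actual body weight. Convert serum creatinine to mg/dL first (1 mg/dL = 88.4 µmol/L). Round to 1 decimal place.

62.7 mL/min

SCr = 243 / 88.4 = 2.749 mg/dL
CrCl = (140 − 33) × 116 / (72 × 2.749) = 12412.0 / 197.93 ≈ 62.7 mL/min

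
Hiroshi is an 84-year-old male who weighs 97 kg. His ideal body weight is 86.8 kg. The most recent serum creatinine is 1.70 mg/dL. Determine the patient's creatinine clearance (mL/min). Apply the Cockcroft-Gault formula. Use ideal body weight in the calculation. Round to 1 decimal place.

CrCl = (140 − 84) × 86.8 / (72 × 1.7) = 4860.8 / 122.40 ≈ 39.7 mL/min

39.7 mL/min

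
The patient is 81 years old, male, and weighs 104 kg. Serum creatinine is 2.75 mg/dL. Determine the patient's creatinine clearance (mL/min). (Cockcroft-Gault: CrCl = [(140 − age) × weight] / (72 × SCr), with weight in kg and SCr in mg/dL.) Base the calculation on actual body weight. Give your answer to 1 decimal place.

CrCl = (140 − 81) × 104 / (72 × 2.75) = 6136.0 / 198.00 ≈ 31.0 mL/min

31.0 mL/min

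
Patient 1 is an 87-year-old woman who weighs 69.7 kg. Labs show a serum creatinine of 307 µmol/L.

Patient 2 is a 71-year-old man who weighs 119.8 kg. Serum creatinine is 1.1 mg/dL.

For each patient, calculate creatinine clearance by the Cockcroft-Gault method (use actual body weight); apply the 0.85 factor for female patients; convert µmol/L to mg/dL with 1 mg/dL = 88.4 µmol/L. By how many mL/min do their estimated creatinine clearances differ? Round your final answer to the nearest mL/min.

Patient 1: SCr = 307 / 88.4 = 3.473 mg/dL
Patient 1: CrCl = (140 − 87) × 69.7 / (72 × 3.473) × 0.85 = 3694.1 / 250.06 × 0.85 ≈ 12.6 mL/min
Patient 2: CrCl = (140 − 71) × 119.8 / (72 × 1.1) = 8266.2 / 79.20 ≈ 104.4 mL/min
|12.6 − 104.4| = 91.8 mL/min

92 mL/min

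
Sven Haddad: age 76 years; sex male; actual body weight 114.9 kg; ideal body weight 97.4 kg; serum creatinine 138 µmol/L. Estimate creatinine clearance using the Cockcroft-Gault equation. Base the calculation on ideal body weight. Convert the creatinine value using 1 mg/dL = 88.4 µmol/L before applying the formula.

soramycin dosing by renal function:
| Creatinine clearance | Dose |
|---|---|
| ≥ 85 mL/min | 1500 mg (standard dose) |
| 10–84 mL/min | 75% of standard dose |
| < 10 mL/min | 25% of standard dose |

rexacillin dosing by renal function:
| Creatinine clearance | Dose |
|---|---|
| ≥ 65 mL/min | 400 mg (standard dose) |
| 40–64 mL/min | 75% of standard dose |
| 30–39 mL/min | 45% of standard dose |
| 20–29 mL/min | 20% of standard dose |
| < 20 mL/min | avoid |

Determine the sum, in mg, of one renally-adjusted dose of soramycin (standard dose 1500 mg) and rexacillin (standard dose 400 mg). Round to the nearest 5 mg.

SCr = 138 / 88.4 = 1.561 mg/dL
CrCl = (140 − 76) × 97.4 / (72 × 1.561) = 6233.6 / 112.39 ≈ 55.5 mL/min
CrCl ≈ 55 mL/min.
soramycin: 10–84 mL/min → 75% of 1500 mg = 1125 mg.
rexacillin: 40–64 mL/min → 75% of 400 mg = 300 mg.
Total = 1125 + 300 = 1425 mg.

1425 mg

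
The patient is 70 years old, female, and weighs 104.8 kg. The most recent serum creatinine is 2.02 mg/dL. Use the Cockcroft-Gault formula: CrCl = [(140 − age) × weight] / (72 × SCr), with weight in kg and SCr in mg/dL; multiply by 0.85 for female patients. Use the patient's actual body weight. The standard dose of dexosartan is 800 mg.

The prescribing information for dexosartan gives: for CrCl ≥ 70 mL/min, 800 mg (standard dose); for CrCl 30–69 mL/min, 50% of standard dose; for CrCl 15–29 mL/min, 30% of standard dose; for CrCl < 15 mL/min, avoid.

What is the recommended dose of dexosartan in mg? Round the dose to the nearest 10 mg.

CrCl = (140 − 70) × 104.8 / (72 × 2.02) × 0.85 = 7336.0 / 145.44 × 0.85 ≈ 42.9 mL/min
CrCl ≈ 43 mL/min → bracket 30–69 mL/min.
50% of 800 mg = 400 mg

400 mg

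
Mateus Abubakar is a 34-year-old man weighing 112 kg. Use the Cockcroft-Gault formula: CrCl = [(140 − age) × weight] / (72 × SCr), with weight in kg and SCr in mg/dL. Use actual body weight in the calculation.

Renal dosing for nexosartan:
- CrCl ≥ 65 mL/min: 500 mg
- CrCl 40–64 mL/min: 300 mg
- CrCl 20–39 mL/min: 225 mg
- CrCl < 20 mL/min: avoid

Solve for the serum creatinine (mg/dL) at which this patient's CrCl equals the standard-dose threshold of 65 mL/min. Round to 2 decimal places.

2.54 mg/dL

Standard dose requires CrCl ≥ 65 mL/min.
Set (140 − 34) × 112 / (72 × SCr) = 65
SCr = (140 − 34) × 112 / (72 × 65) = 2.537 mg/dL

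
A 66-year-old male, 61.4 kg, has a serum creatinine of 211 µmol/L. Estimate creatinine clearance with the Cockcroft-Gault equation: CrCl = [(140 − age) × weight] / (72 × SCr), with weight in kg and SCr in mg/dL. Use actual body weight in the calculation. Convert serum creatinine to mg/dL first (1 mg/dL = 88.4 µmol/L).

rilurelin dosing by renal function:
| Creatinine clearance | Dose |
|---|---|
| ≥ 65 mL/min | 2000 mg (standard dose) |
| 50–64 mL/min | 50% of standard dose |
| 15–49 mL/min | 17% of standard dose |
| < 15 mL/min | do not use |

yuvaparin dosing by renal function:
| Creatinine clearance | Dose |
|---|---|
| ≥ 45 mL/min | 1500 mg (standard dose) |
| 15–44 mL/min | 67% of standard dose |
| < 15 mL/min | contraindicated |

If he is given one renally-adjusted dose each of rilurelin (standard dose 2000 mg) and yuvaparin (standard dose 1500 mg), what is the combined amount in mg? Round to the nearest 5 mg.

SCr = 211 / 88.4 = 2.387 mg/dL
CrCl = (140 − 66) × 61.4 / (72 × 2.387) = 4543.6 / 171.86 ≈ 26.4 mL/min
CrCl ≈ 26 mL/min.
rilurelin: 15–49 mL/min → 17% of 2000 mg = 340 mg.
yuvaparin: 15–44 mL/min → 67% of 1500 mg = 1005 mg.
Total = 340 + 1005 = 1345 mg.

1345 mg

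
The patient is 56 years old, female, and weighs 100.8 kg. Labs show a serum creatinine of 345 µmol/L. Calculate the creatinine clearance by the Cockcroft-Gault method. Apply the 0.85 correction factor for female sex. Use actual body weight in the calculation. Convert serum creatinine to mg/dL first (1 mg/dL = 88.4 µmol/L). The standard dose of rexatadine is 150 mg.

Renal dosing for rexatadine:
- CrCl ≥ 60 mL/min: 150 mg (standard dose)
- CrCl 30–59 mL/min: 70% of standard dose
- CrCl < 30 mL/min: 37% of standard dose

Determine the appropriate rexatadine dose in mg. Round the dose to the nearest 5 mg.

55 mg

SCr = 345 / 88.4 = 3.903 mg/dL
CrCl = (140 − 56) × 100.8 / (72 × 3.903) × 0.85 = 8467.2 / 281.02 × 0.85 ≈ 25.6 mL/min
CrCl ≈ 26 mL/min → bracket < 30 mL/min.
37% of 150 mg = 55.5 mg → 55 mg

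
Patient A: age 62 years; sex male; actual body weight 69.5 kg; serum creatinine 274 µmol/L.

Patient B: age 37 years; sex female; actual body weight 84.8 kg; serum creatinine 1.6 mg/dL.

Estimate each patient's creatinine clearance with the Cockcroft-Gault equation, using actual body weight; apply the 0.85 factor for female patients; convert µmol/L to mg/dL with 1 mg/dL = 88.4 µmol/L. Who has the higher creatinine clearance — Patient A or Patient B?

Patient B

Patient A: SCr = 274 / 88.4 = 3.1 mg/dL
Patient A: CrCl = (140 − 62) × 69.5 / (72 × 3.1) = 5421.0 / 223.20 ≈ 24.3 mL/min
Patient B: CrCl = (140 − 37) × 84.8 / (72 × 1.6) × 0.85 = 8734.4 / 115.20 × 0.85 ≈ 64.4 mL/min
24.3 vs 64.4 mL/min → Patient B is higher.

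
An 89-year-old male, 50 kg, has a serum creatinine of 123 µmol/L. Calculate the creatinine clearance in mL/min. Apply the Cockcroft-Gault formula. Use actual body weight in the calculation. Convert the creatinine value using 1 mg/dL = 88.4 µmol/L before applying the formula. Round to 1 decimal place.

SCr = 123 / 88.4 = 1.391 mg/dL
CrCl = (140 − 89) × 50 / (72 × 1.391) = 2550.0 / 100.15 ≈ 25.5 mL/min

25.5 mL/min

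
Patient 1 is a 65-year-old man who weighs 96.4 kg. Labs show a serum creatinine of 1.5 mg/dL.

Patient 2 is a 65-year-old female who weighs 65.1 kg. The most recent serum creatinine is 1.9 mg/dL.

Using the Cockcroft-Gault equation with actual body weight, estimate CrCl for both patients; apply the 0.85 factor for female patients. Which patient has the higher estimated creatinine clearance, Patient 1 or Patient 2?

Patient 1: CrCl = (140 − 65) × 96.4 / (72 × 1.5) = 7230.0 / 108.00 ≈ 66.9 mL/min
Patient 2: CrCl = (140 − 65) × 65.1 / (72 × 1.9) × 0.85 = 4882.5 / 136.80 × 0.85 ≈ 30.3 mL/min
66.9 vs 30.3 mL/min → Patient 1 is higher.

Patient 1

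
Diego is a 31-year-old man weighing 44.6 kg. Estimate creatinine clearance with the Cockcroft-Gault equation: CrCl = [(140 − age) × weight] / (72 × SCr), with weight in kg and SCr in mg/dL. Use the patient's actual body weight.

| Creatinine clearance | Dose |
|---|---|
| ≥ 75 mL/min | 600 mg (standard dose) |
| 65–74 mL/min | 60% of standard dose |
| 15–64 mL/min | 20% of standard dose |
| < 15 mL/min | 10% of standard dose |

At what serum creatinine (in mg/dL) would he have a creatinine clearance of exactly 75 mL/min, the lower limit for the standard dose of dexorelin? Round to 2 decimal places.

Standard dose requires CrCl ≥ 75 mL/min.
Set (140 − 31) × 44.6 / (72 × SCr) = 75
SCr = (140 − 31) × 44.6 / (72 × 75) = 0.900 mg/dL

0.90 mg/dL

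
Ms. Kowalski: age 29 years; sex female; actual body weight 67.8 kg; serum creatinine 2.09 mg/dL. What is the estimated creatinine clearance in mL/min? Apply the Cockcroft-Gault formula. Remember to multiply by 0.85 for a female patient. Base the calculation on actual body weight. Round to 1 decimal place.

42.5 mL/min

CrCl = (140 − 29) × 67.8 / (72 × 2.09) × 0.85 = 7525.8 / 150.48 × 0.85 ≈ 42.5 mL/min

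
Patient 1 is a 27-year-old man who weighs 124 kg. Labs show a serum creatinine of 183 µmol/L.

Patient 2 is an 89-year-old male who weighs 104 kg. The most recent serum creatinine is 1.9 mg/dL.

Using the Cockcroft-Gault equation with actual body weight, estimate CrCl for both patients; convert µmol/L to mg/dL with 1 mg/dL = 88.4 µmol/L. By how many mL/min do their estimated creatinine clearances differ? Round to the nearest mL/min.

55 mL/min

Patient 1: SCr = 183 / 88.4 = 2.07 mg/dL
Patient 1: CrCl = (140 − 27) × 124 / (72 × 2.07) = 14012.0 / 149.04 ≈ 94.0 mL/min
Patient 2: CrCl = (140 − 89) × 104 / (72 × 1.9) = 5304.0 / 136.80 ≈ 38.8 mL/min
|94.0 − 38.8| = 55.2 mL/min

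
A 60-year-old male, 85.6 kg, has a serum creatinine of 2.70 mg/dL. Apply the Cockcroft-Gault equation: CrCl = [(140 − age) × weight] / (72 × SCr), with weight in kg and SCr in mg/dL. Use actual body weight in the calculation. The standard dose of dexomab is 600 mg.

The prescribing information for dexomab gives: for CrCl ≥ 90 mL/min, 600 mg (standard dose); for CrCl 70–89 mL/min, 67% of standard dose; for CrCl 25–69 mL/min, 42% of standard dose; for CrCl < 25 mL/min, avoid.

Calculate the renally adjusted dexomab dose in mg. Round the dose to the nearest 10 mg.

CrCl = (140 − 60) × 85.6 / (72 × 2.7) = 6848.0 / 194.40 ≈ 35.2 mL/min
CrCl ≈ 35 mL/min → bracket 25–69 mL/min.
42% of 600 mg = 252 mg → 250 mg

250 mg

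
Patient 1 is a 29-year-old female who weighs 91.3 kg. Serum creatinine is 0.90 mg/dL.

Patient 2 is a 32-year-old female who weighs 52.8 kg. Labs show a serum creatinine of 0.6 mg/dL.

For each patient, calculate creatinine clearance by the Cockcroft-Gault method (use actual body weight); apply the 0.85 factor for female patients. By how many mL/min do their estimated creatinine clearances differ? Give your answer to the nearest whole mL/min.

Patient 1: CrCl = (140 − 29) × 91.3 / (72 × 0.9) × 0.85 = 10134.3 / 64.80 × 0.85 ≈ 132.9 mL/min
Patient 2: CrCl = (140 − 32) × 52.8 / (72 × 0.6) × 0.85 = 5702.4 / 43.20 × 0.85 ≈ 112.2 mL/min
|132.9 − 112.2| = 20.7 mL/min

21 mL/min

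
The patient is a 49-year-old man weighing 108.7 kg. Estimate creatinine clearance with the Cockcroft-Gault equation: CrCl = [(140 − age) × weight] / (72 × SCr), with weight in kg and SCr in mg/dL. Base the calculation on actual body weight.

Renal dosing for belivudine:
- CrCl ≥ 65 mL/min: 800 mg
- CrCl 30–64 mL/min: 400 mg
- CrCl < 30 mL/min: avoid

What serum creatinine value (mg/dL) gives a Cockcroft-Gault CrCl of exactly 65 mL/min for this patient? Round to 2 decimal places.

Standard dose requires CrCl ≥ 65 mL/min.
Set (140 − 49) × 108.7 / (72 × SCr) = 65
SCr = (140 − 49) × 108.7 / (72 × 65) = 2.114 mg/dL

2.11 mg/dL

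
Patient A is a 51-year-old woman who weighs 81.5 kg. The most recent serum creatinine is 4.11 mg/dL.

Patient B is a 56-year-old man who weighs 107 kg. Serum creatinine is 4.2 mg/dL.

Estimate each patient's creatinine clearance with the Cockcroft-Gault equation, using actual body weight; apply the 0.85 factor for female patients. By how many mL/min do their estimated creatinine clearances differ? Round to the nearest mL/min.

9 mL/min

Patient A: CrCl = (140 − 51) × 81.5 / (72 × 4.11) × 0.85 = 7253.5 / 295.92 × 0.85 ≈ 20.8 mL/min
Patient B: CrCl = (140 − 56) × 107 / (72 × 4.2) = 8988.0 / 302.40 ≈ 29.7 mL/min
|20.8 − 29.7| = 8.9 mL/min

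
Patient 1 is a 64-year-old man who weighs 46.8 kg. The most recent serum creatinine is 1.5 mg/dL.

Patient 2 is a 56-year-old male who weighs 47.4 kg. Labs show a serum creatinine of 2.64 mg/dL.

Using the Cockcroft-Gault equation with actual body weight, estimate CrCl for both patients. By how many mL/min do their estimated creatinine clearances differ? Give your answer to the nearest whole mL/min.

12 mL/min

Patient 1: CrCl = (140 − 64) × 46.8 / (72 × 1.5) = 3556.8 / 108.00 ≈ 32.9 mL/min
Patient 2: CrCl = (140 − 56) × 47.4 / (72 × 2.64) = 3981.6 / 190.08 ≈ 20.9 mL/min
|32.9 − 20.9| = 12.0 mL/min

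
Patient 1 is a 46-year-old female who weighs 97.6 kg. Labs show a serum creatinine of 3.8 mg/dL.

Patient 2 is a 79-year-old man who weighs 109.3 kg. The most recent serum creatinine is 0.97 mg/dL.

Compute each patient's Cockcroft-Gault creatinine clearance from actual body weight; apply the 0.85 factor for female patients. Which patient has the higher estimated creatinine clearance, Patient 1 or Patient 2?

Patient 2

Patient 1: CrCl = (140 − 46) × 97.6 / (72 × 3.8) × 0.85 = 9174.4 / 273.60 × 0.85 ≈ 28.5 mL/min
Patient 2: CrCl = (140 − 79) × 109.3 / (72 × 0.97) = 6667.3 / 69.84 ≈ 95.5 mL/min
28.5 vs 95.5 mL/min → Patient 2 is higher.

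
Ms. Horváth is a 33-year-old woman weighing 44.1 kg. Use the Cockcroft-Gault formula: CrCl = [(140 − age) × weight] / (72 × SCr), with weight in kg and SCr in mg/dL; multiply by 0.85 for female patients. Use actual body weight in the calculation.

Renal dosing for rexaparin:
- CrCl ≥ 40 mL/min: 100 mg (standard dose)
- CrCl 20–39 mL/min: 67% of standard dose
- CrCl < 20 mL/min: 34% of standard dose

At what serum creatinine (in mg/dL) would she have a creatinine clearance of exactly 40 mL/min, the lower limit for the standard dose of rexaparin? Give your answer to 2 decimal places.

Standard dose requires CrCl ≥ 40 mL/min.
Set (140 − 33) × 44.1 × 0.85 / (72 × SCr) = 40
SCr = (140 − 33) × 44.1 × 0.85 / (72 × 40) = 1.393 mg/dL

1.39 mg/dL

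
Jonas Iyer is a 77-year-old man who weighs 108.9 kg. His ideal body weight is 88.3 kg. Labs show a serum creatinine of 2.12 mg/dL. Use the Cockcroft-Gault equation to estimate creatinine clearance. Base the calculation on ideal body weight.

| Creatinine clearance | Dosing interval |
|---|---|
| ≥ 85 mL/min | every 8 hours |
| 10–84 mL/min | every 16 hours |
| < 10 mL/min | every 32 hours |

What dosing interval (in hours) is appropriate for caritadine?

every 16 hours

CrCl = (140 − 77) × 88.3 / (72 × 2.12) = 5562.9 / 152.64 ≈ 36.4 mL/min
CrCl ≈ 36 mL/min → bracket 10–84 mL/min → every 16 hours.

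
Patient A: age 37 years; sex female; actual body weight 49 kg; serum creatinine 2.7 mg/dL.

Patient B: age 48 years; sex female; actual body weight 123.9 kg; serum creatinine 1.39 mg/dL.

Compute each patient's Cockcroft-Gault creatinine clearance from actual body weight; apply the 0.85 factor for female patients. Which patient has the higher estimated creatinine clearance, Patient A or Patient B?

Patient B

Patient A: CrCl = (140 − 37) × 49 / (72 × 2.7) × 0.85 = 5047.0 / 194.40 × 0.85 ≈ 22.1 mL/min
Patient B: CrCl = (140 − 48) × 123.9 / (72 × 1.39) × 0.85 = 11398.8 / 100.08 × 0.85 ≈ 96.8 mL/min
22.1 vs 96.8 mL/min → Patient B is higher.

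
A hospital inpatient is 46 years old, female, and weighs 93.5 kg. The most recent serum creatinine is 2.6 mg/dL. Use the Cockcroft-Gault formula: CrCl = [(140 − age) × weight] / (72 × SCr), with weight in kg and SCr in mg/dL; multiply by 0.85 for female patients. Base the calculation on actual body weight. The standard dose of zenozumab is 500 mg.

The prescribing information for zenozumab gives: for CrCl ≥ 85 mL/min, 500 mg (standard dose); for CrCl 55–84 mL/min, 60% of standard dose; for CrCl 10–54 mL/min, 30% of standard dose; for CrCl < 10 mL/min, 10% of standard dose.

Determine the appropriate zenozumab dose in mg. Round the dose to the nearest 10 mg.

150 mg

CrCl = (140 − 46) × 93.5 / (72 × 2.6) × 0.85 = 8789.0 / 187.20 × 0.85 ≈ 39.9 mL/min
CrCl ≈ 40 mL/min → bracket 10–54 mL/min.
30% of 500 mg = 150 mg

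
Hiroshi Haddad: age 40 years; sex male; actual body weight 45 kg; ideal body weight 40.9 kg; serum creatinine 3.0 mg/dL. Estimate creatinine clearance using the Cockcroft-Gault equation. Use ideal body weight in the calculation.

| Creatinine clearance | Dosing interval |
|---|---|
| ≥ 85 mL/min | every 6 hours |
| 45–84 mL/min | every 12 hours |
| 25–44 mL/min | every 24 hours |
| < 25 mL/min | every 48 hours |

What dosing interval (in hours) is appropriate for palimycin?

CrCl = (140 − 40) × 40.9 / (72 × 3) = 4090.0 / 216.00 ≈ 18.9 mL/min
CrCl ≈ 19 mL/min → bracket < 25 mL/min → every 48 hours.

every 48 hours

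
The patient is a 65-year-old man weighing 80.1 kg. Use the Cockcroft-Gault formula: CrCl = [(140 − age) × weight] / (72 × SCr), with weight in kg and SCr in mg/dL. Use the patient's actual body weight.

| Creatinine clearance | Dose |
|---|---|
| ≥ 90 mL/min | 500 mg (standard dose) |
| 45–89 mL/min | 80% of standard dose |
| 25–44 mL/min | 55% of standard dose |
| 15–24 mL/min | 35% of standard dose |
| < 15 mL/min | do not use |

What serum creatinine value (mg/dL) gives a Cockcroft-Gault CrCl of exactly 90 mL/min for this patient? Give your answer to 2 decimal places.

0.93 mg/dL

Standard dose requires CrCl ≥ 90 mL/min.
Set (140 − 65) × 80.1 / (72 × SCr) = 90
SCr = (140 − 65) × 80.1 / (72 × 90) = 0.927 mg/dL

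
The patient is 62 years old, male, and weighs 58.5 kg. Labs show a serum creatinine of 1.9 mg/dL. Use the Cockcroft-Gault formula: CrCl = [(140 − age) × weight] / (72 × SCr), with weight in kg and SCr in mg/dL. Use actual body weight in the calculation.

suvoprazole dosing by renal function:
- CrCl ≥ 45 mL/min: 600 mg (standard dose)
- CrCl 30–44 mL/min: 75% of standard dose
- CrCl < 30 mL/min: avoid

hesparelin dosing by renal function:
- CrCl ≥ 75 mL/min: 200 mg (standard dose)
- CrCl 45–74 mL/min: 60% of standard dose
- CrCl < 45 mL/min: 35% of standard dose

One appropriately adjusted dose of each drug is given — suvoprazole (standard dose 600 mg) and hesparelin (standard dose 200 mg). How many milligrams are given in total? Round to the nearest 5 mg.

520 mg

CrCl = (140 − 62) × 58.5 / (72 × 1.9) = 4563.0 / 136.80 ≈ 33.4 mL/min
CrCl ≈ 33 mL/min.
suvoprazole: 30–44 mL/min → 75% of 600 mg = 450 mg.
hesparelin: < 45 mL/min → 35% of 200 mg = 70 mg.
Total = 450 + 70 = 520 mg.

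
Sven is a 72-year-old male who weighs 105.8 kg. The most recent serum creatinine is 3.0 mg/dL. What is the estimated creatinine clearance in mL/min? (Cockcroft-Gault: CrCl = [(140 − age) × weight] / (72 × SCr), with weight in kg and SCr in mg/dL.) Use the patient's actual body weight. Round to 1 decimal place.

33.3 mL/min

CrCl = (140 − 72) × 105.8 / (72 × 3) = 7194.4 / 216.00 ≈ 33.3 mL/min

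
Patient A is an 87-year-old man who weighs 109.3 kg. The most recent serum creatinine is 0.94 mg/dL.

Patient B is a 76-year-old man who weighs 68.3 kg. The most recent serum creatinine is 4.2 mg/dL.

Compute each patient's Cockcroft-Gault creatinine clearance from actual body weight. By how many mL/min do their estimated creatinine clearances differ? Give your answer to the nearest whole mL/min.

Patient A: CrCl = (140 − 87) × 109.3 / (72 × 0.94) = 5792.9 / 67.68 ≈ 85.6 mL/min
Patient B: CrCl = (140 − 76) × 68.3 / (72 × 4.2) = 4371.2 / 302.40 ≈ 14.5 mL/min
|85.6 − 14.5| = 71.1 mL/min

71 mL/min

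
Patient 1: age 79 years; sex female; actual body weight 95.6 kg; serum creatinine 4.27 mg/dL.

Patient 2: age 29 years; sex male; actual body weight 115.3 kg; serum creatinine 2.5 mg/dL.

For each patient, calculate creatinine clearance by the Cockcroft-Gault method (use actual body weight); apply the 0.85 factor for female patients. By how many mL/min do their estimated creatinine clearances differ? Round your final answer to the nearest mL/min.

55 mL/min

Patient 1: CrCl = (140 − 79) × 95.6 / (72 × 4.27) × 0.85 = 5831.6 / 307.44 × 0.85 ≈ 16.1 mL/min
Patient 2: CrCl = (140 − 29) × 115.3 / (72 × 2.5) = 12798.3 / 180.00 ≈ 71.1 mL/min
|16.1 − 71.1| = 55.0 mL/min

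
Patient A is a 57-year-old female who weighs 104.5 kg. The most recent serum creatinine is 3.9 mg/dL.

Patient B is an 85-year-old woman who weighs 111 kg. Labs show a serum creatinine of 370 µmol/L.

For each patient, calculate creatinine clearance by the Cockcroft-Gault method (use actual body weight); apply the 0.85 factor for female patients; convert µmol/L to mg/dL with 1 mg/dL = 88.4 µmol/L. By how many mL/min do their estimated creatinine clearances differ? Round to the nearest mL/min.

Patient A: CrCl = (140 − 57) × 104.5 / (72 × 3.9) × 0.85 = 8673.5 / 280.80 × 0.85 ≈ 26.3 mL/min
Patient B: SCr = 370 / 88.4 = 4.186 mg/dL
Patient B: CrCl = (140 − 85) × 111 / (72 × 4.186) × 0.85 = 6105.0 / 301.39 × 0.85 ≈ 17.2 mL/min
|26.3 − 17.2| = 9.1 mL/min

9 mL/min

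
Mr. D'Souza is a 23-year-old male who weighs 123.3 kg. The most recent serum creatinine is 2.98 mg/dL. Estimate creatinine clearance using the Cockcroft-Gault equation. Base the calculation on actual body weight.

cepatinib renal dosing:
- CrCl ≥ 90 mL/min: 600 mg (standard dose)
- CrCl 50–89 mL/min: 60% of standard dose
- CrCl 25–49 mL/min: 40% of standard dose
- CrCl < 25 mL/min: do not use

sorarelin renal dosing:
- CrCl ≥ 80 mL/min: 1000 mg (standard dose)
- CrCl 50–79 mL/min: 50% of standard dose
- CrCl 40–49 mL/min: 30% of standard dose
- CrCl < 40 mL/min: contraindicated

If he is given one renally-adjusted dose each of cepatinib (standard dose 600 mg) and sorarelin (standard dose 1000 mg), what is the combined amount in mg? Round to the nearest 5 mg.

860 mg

CrCl = (140 − 23) × 123.3 / (72 × 2.98) = 14426.1 / 214.56 ≈ 67.2 mL/min
CrCl ≈ 67 mL/min.
cepatinib: 50–89 mL/min → 60% of 600 mg = 360 mg.
sorarelin: 50–79 mL/min → 50% of 1000 mg = 500 mg.
Total = 360 + 500 = 860 mg.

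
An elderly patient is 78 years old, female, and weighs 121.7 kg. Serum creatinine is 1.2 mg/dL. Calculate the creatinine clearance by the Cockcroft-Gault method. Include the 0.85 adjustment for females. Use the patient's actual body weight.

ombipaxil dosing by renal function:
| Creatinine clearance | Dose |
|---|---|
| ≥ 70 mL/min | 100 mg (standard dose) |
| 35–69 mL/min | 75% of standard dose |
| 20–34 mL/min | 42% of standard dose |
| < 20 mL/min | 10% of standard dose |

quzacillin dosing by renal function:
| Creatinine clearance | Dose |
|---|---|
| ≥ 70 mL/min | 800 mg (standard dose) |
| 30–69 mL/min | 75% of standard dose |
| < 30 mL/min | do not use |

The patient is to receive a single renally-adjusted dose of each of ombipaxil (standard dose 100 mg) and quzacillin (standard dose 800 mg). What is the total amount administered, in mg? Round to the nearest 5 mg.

CrCl = (140 − 78) × 121.7 / (72 × 1.2) × 0.85 = 7545.4 / 86.40 × 0.85 ≈ 74.2 mL/min
CrCl ≈ 74 mL/min.
ombipaxil: ≥ 70 mL/min → 100% of 100 mg = 100 mg.
quzacillin: ≥ 70 mL/min → 100% of 800 mg = 800 mg.
Total = 100 + 800 = 900 mg.

900 mg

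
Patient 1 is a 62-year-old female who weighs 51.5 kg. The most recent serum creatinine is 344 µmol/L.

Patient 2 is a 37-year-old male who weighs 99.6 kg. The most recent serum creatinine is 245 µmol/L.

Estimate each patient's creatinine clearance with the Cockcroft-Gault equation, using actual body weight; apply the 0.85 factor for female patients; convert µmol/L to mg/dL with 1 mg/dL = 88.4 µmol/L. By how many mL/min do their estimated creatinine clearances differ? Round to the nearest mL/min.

Patient 1: SCr = 344 / 88.4 = 3.891 mg/dL
Patient 1: CrCl = (140 − 62) × 51.5 / (72 × 3.891) × 0.85 = 4017.0 / 280.15 × 0.85 ≈ 12.2 mL/min
Patient 2: SCr = 245 / 88.4 = 2.771 mg/dL
Patient 2: CrCl = (140 − 37) × 99.6 / (72 × 2.771) = 10258.8 / 199.51 ≈ 51.4 mL/min
|12.2 − 51.4| = 39.2 mL/min

39 mL/min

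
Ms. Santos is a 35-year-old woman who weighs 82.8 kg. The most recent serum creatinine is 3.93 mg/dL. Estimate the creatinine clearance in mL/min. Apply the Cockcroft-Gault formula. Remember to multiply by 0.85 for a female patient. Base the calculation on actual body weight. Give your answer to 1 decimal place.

26.1 mL/min

CrCl = (140 − 35) × 82.8 / (72 × 3.93) × 0.85 = 8694.0 / 282.96 × 0.85 ≈ 26.1 mL/min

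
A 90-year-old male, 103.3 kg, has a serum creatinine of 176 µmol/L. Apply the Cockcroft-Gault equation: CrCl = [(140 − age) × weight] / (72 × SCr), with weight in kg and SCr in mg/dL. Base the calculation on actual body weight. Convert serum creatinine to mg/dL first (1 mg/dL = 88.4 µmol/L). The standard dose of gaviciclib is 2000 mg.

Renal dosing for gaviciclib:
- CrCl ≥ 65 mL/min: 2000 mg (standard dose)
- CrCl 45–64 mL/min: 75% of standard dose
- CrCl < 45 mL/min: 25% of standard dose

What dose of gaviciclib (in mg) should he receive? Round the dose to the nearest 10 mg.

500 mg

SCr = 176 / 88.4 = 1.991 mg/dL
CrCl = (140 − 90) × 103.3 / (72 × 1.991) = 5165.0 / 143.35 ≈ 36.0 mL/min
CrCl ≈ 36 mL/min → bracket < 45 mL/min.
25% of 2000 mg = 500 mg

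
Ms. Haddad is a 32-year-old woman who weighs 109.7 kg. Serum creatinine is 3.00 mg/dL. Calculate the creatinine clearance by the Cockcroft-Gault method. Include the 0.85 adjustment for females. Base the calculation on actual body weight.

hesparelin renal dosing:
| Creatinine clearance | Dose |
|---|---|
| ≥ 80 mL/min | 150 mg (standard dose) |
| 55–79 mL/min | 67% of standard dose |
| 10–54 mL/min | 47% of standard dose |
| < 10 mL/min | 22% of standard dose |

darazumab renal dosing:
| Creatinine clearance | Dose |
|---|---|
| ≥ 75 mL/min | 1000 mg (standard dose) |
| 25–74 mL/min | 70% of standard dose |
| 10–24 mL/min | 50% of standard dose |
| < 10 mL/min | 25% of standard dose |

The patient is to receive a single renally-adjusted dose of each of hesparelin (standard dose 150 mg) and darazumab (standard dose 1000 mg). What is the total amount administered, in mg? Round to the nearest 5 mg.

770 mg

CrCl = (140 − 32) × 109.7 / (72 × 3) × 0.85 = 11847.6 / 216.00 × 0.85 ≈ 46.6 mL/min
CrCl ≈ 47 mL/min.
hesparelin: 10–54 mL/min → 47% of 150 mg = 70.5 mg.
darazumab: 25–74 mL/min → 70% of 1000 mg = 700 mg.
Total = 70.5 + 700 = 770.5 mg.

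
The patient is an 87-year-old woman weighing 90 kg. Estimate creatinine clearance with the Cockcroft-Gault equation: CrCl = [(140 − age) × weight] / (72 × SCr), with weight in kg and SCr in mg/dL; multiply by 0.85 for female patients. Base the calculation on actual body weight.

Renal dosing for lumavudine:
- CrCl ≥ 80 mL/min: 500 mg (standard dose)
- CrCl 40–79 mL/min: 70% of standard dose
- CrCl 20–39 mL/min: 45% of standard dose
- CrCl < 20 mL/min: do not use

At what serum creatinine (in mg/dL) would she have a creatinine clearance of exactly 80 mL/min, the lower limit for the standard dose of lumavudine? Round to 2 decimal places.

0.70 mg/dL

Standard dose requires CrCl ≥ 80 mL/min.
Set (140 − 87) × 90 × 0.85 / (72 × SCr) = 80
SCr = (140 − 87) × 90 × 0.85 / (72 × 80) = 0.704 mg/dL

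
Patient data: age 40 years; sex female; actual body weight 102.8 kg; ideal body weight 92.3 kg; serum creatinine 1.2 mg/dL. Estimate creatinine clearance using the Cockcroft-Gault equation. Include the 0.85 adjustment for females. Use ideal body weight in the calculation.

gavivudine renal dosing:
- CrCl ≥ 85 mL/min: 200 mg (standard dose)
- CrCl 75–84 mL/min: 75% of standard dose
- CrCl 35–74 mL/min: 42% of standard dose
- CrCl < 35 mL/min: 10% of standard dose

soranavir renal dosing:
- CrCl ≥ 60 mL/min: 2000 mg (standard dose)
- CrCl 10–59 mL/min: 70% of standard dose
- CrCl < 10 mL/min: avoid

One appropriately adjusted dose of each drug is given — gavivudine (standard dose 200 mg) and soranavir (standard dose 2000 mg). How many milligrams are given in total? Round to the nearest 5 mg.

CrCl = (140 − 40) × 92.3 / (72 × 1.2) × 0.85 = 9230.0 / 86.40 × 0.85 ≈ 90.8 mL/min
CrCl ≈ 91 mL/min.
gavivudine: ≥ 85 mL/min → 100% of 200 mg = 200 mg.
soranavir: ≥ 60 mL/min → 100% of 2000 mg = 2000 mg.
Total = 200 + 2000 = 2200 mg.

2200 mg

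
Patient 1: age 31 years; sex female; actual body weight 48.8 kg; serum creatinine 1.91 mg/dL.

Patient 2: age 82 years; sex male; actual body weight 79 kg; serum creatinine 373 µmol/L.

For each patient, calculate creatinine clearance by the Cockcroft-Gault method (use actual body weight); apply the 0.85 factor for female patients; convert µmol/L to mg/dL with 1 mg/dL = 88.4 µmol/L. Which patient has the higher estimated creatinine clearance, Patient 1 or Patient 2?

Patient 1: CrCl = (140 − 31) × 48.8 / (72 × 1.91) × 0.85 = 5319.2 / 137.52 × 0.85 ≈ 32.9 mL/min
Patient 2: SCr = 373 / 88.4 = 4.219 mg/dL
Patient 2: CrCl = (140 − 82) × 79 / (72 × 4.219) = 4582.0 / 303.77 ≈ 15.1 mL/min
32.9 vs 15.1 mL/min → Patient 1 is higher.

Patient 1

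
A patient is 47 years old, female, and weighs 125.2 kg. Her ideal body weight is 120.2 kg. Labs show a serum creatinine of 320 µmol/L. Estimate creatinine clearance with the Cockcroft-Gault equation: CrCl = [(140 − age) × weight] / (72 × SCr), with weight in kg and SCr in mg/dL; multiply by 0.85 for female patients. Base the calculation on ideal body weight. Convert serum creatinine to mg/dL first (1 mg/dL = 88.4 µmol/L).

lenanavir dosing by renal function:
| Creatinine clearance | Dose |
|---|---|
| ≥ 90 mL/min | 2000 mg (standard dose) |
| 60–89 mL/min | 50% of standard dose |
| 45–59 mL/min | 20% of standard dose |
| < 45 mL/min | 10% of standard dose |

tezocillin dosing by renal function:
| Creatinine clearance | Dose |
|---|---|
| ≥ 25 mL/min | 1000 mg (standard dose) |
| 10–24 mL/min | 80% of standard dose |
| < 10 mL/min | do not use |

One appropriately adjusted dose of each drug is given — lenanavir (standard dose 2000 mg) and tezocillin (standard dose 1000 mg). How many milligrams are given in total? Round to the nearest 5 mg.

1200 mg

SCr = 320 / 88.4 = 3.62 mg/dL
CrCl = (140 − 47) × 120.2 / (72 × 3.62) × 0.85 = 11178.6 / 260.64 × 0.85 ≈ 36.5 mL/min
CrCl ≈ 36 mL/min.
lenanavir: < 45 mL/min → 10% of 2000 mg = 200 mg.
tezocillin: ≥ 25 mL/min → 100% of 1000 mg = 1000 mg.
Total = 200 + 1000 = 1200 mg.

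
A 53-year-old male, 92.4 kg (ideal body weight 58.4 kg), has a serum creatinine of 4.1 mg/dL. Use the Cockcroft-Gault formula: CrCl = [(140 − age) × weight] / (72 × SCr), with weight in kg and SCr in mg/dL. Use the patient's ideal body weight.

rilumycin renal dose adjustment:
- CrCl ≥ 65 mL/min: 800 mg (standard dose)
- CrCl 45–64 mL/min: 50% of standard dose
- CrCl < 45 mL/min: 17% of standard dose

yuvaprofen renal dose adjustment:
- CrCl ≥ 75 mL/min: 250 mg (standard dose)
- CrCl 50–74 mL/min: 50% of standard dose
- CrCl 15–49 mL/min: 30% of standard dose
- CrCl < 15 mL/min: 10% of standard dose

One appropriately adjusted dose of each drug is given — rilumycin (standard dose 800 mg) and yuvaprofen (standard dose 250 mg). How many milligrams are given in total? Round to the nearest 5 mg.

CrCl = (140 − 53) × 58.4 / (72 × 4.1) = 5080.8 / 295.20 ≈ 17.2 mL/min
CrCl ≈ 17 mL/min.
rilumycin: < 45 mL/min → 17% of 800 mg = 136 mg.
yuvaprofen: 15–49 mL/min → 30% of 250 mg = 75 mg.
Total = 136 + 75 = 211 mg.

210 mg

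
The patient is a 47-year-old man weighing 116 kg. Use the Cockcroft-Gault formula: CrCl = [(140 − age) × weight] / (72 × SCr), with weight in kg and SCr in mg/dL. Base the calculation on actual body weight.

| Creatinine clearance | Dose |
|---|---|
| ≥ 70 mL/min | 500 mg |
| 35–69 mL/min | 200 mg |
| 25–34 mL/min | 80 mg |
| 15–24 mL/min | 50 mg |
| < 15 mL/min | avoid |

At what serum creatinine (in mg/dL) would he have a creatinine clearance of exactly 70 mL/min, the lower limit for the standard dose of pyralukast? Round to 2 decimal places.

Standard dose requires CrCl ≥ 70 mL/min.
Set (140 − 47) × 116 / (72 × SCr) = 70
SCr = (140 − 47) × 116 / (72 × 70) = 2.140 mg/dL

2.14 mg/dL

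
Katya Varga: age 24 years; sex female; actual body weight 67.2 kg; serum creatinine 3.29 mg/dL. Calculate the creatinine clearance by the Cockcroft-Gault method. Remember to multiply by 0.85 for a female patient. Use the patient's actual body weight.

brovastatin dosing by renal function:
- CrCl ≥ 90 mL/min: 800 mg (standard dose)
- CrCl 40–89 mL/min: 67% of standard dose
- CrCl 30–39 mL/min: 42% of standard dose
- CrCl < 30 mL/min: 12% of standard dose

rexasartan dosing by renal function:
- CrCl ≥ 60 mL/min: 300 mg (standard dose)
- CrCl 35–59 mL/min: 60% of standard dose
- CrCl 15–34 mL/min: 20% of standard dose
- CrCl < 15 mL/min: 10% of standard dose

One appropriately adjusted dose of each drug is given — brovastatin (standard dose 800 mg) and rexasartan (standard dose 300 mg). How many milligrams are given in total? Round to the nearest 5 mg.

155 mg

CrCl = (140 − 24) × 67.2 / (72 × 3.29) × 0.85 = 7795.2 / 236.88 × 0.85 ≈ 28.0 mL/min
CrCl ≈ 28 mL/min.
brovastatin: < 30 mL/min → 12% of 800 mg = 96 mg.
rexasartan: 15–34 mL/min → 20% of 300 mg = 60 mg.
Total = 96 + 60 = 156 mg.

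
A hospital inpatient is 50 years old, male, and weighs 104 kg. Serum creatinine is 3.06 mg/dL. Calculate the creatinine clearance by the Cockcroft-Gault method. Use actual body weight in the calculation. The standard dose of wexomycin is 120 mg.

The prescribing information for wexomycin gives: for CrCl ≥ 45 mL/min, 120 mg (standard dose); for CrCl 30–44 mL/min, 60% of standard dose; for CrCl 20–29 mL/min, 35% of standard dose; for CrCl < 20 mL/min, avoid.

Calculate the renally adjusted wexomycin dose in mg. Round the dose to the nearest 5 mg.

CrCl = (140 − 50) × 104 / (72 × 3.06) = 9360.0 / 220.32 ≈ 42.5 mL/min
CrCl ≈ 42 mL/min → bracket 30–44 mL/min.
60% of 120 mg = 72 mg → 70 mg

70 mg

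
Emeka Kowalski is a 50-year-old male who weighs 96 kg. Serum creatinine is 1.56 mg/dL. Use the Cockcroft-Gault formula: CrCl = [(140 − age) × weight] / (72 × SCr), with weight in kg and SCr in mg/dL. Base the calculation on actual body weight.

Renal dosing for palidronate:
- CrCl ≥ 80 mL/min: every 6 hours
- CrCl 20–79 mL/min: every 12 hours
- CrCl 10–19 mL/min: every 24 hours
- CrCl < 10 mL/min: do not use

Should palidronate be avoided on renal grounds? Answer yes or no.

CrCl = (140 − 50) × 96 / (72 × 1.56) = 8640.0 / 112.32 ≈ 76.9 mL/min
CrCl ≈ 77 mL/min, which is ≥ 10 mL/min.

no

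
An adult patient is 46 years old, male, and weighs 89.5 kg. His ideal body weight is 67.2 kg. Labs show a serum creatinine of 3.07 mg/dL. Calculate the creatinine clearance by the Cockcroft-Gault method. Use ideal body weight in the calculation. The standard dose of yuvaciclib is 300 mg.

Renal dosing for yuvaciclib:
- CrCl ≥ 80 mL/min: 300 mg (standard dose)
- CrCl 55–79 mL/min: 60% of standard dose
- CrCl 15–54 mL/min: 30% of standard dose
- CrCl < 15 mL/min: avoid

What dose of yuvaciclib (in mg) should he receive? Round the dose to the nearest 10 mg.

CrCl = (140 − 46) × 67.2 / (72 × 3.07) = 6316.8 / 221.04 ≈ 28.6 mL/min
CrCl ≈ 29 mL/min → bracket 15–54 mL/min.
30% of 300 mg = 90 mg

90 mg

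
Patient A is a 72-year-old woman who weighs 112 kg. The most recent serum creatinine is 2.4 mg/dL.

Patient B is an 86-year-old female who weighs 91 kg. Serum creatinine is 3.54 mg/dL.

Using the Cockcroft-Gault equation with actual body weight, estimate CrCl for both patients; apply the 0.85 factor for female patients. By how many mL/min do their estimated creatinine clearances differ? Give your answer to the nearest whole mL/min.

Patient A: CrCl = (140 − 72) × 112 / (72 × 2.4) × 0.85 = 7616.0 / 172.80 × 0.85 ≈ 37.5 mL/min
Patient B: CrCl = (140 − 86) × 91 / (72 × 3.54) × 0.85 = 4914.0 / 254.88 × 0.85 ≈ 16.4 mL/min
|37.5 − 16.4| = 21.1 mL/min

21 mL/min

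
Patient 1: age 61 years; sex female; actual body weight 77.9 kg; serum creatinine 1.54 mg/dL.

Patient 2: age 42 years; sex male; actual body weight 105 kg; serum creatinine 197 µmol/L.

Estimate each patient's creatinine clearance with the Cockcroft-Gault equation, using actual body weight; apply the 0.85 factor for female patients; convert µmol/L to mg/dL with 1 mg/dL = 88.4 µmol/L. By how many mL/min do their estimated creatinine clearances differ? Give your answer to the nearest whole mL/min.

Patient 1: CrCl = (140 − 61) × 77.9 / (72 × 1.54) × 0.85 = 6154.1 / 110.88 × 0.85 ≈ 47.2 mL/min
Patient 2: SCr = 197 / 88.4 = 2.229 mg/dL
Patient 2: CrCl = (140 − 42) × 105 / (72 × 2.229) = 10290.0 / 160.49 ≈ 64.1 mL/min
|47.2 − 64.1| = 16.9 mL/min

17 mL/min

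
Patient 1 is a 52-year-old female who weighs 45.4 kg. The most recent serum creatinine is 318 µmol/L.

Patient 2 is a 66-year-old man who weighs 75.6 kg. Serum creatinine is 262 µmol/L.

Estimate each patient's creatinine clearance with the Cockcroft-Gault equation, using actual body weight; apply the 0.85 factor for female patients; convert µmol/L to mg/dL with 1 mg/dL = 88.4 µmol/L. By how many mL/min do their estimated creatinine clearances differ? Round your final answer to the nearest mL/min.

Patient 1: SCr = 318 / 88.4 = 3.597 mg/dL
Patient 1: CrCl = (140 − 52) × 45.4 / (72 × 3.597) × 0.85 = 3995.2 / 258.98 × 0.85 ≈ 13.1 mL/min
Patient 2: SCr = 262 / 88.4 = 2.964 mg/dL
Patient 2: CrCl = (140 − 66) × 75.6 / (72 × 2.964) = 5594.4 / 213.41 ≈ 26.2 mL/min
|13.1 − 26.2| = 13.1 mL/min

13 mL/min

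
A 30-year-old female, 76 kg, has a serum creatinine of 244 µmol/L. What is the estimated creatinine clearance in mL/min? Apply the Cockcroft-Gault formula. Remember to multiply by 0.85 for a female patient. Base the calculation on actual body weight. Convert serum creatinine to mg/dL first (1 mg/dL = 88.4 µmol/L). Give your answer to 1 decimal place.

35.8 mL/min

SCr = 244 / 88.4 = 2.76 mg/dL
CrCl = (140 − 30) × 76 / (72 × 2.76) × 0.85 = 8360.0 / 198.72 × 0.85 ≈ 35.8 mL/min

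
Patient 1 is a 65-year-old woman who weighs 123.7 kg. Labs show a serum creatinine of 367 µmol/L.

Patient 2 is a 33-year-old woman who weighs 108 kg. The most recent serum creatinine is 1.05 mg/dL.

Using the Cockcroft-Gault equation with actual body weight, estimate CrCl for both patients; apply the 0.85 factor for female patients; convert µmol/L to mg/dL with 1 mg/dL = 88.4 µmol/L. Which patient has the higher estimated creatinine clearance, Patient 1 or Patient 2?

Patient 1: SCr = 367 / 88.4 = 4.152 mg/dL
Patient 1: CrCl = (140 − 65) × 123.7 / (72 × 4.152) × 0.85 = 9277.5 / 298.94 × 0.85 ≈ 26.4 mL/min
Patient 2: CrCl = (140 − 33) × 108 / (72 × 1.05) × 0.85 = 11556.0 / 75.60 × 0.85 ≈ 129.9 mL/min
26.4 vs 129.9 mL/min → Patient 2 is higher.

Patient 2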